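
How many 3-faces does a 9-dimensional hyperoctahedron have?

Number of 3-faces = 2^(3+1) · C(9,3+1) = 16 · 126 = 2016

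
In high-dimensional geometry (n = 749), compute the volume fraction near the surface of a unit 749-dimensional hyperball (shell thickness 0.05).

1 - (1-0.05)^749 ≈ 1 - 2.065e-17 ≈ 100.000000%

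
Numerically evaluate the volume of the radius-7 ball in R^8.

The n-ball volume is π^(n/2)·r^n/Γ(n/2+1). With n=8, r=7: V = 5764801·π^4/24 ≈ 2.33977e+07.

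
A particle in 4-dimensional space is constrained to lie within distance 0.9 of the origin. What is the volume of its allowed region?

Volume = π^{4/2}·(0.9)^4/Γ(3) ≈ 3.23772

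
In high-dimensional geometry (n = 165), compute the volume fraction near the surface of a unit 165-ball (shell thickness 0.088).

1 - (1-0.088)^165 ≈ 0.9999997493 ≈ 99.999975%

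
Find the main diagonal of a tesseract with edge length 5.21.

d = √(5.21² + 5.21² + ... + 5.21²) [4 terms] = √(4·5.21²) = 5.21√4 = 10.42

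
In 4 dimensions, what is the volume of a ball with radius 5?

Volume = π^{4/2}·(5)^4/Γ(3) = 625·π^2/2 ≈ 3084.25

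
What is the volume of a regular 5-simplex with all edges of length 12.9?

V_5 = √(6) · 12.9^5 / (5! · 2^(5/2)) ≈ 1289.04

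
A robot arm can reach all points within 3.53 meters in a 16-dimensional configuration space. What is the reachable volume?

Volume = π^{16/2}·(3.53)^16/Γ(9) ≈ 1.36796e+08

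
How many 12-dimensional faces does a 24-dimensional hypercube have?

f_12(24-cube) = (24 choose 12) · 2^12 = 11076222976.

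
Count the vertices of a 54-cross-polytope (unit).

An n-cross-polytope has 2n vertices; here n = 54, giving 108.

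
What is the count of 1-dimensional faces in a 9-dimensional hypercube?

Number of 1-faces = C(9,1) · 2^(9-1) = 9 · 256 = 2304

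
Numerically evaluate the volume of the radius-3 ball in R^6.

V_6(3) = π^(6/2) · (3)^6 / Γ(6/2 + 1) = 243·π^3/2 ≈ 3767.26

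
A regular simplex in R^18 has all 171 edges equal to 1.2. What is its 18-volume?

Volume = 1.2^18 · √(19/2^18) / 18! ≈ 3.5402e-17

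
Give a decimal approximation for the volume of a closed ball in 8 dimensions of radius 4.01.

V_8(4.01) = π^(8/2) · (4.01)^8 / Γ(8/2 + 1) ≈ 271358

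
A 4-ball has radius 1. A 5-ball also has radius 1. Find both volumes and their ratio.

V_4(1.0) ≈ 4.9348. V_5(1.0) ≈ 5.26379. Ratio V_4/V_5 ≈ 0.9375.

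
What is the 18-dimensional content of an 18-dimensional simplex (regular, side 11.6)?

Volume = 11.6^18 · √(19/2^18) / 18! ≈ 19.2313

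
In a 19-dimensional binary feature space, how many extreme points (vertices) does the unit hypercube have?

Number of vertices = 2^19 = 524288.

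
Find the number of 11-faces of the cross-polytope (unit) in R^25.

Each 11-face is the convex hull of 12 vertices, one chosen as ±e_i from each of 12 distinct axes: 2^12·C(25,12) = 21300428800.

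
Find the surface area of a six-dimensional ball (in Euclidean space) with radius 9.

S_6(9) = 2·π^(6/2)·(9)^5 / Γ(6/2) = 59049·π^3 ≈ 1.83089e+06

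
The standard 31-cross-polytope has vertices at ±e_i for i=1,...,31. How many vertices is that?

The vertices are ±e_1, ..., ±e_31, so there are 2·31 = 62.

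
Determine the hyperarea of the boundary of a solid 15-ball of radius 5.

S = n·V_n(r)/r = 15·V_15(5)/5 (volume-to-surface relation), giving 312500000000·π^7/27027 ≈ 3.49222e+10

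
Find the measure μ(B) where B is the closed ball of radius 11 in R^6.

V = 1771561·π^3/6 ≈ 9.15492e+06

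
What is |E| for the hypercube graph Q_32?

Each of the 2^32 = 4294967296 vertices has degree 32; total edges = 32·2^32/2 = 68719476736.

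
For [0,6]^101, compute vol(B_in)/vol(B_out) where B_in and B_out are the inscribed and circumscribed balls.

Volume scales as r^n, and r_in/r_out = 1/√101, giving (1/√101)^101 ≈ 6.05021e-102.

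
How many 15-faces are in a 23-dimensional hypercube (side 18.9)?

An n-cube has C(n,k)·2^(n-k) k-faces. Here C(23,15)·2^8 = 490314·256 = 125520384.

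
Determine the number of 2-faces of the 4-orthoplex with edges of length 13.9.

Number of 2-faces = 2^(2+1) · C(4,2+1) = 8 · 4 = 32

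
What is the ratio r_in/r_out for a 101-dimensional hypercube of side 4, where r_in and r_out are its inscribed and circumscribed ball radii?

r_in / r_out = (4/2) / (4√101/2) = 1/√101 ≈ 0.0995037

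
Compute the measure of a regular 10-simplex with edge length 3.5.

V_10 = √(11) · 3.5^10 / (10! · 2^(10/2)) ≈ 0.00787887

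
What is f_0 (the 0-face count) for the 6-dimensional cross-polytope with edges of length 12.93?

An n-cross-polytope has 2^(k+1)·C(n,k+1) k-faces. Here 2^1·C(6,1) = 2·6 = 12.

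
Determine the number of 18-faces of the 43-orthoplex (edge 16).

Number of 18-faces = 2^(18+1) · C(43,18+1) = 524288 · 800472431850 = 419678090349772800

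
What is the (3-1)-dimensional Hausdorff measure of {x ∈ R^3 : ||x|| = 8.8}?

The surface area of an n-ball is 2π^(n/2) r^(n-1) / Γ(n/2). For n=3, r=8.8: 4πr² = 4π·(8.8)² ≈ 973.14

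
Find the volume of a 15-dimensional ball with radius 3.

Volume = π^{15/2}·(3)^15/Γ(17/2) = 45349632·π^7/25025 ≈ 5.47329e+06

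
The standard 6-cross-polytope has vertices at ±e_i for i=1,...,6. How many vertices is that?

An n-cross-polytope has 2n vertices; here n = 6, giving 12.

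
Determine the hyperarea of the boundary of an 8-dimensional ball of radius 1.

S_8(1) = 2·π^(8/2)·(1)^7 / Γ(8/2) = π^4/3 ≈ 32.4697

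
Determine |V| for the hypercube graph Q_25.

Number of vertices = 2^25 = 33554432.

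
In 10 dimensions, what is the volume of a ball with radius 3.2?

V_10(3.2) = π^(10/2) · (3.2)^10 / Γ(10/2 + 1) ≈ 287123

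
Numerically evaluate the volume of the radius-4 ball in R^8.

V = 8192·π^4/3 ≈ 265992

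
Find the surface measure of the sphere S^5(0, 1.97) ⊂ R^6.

S = n·V_n(r)/r = 6·V_6(1.97)/1.97 (volume-to-surface relation), giving 919.985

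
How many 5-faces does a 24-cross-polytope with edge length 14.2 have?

An n-cross-polytope has 2^(k+1)·C(n,k+1) k-faces. Here 2^6·C(24,6) = 64·134596 = 8614144.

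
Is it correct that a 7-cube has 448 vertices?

False. The 7-cube has 2^7 = 128 vertices.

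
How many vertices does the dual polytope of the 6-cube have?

The vertices are ±e_1, ..., ±e_6, so there are 2·6 = 12.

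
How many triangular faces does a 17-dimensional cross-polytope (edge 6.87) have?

Each 2-face is the convex hull of 3 vertices, one chosen as ±e_i from each of 3 distinct axes: 2^3·C(17,3) = 5440.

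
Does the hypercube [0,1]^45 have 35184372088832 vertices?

True. The 45-cube has 2^45 = 35184372088832 vertices.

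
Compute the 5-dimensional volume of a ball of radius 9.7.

Volume = π^{5/2}·(9.7)^5/Γ(7/2) ≈ 452019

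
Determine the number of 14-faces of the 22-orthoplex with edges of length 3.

f_14(22-orthoplex) = 2^15 · (22 choose 15) = 5588385792.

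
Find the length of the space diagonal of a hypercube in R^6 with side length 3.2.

d = √(3.2² + 3.2² + ... + 3.2²) [6 terms] = √(6·3.2²) = 3.2√6 ≈ 7.83837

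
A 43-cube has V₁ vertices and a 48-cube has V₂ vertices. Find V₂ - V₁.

V₁ = 2^43 = 8796093022208. V₂ = 2^48 = 281474976710656. V₂ - V₁ = 272678883688448.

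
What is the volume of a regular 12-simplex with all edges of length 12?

For a regular n-simplex with edge a, V = (a^n / n!)·√((n+1)/2^n). With a=12, n=12: V ≈ 1048.65.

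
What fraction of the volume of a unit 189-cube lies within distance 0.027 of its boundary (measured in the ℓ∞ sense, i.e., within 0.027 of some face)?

1 - (1 - 2·0.027)^189 = 1 - 0.946^189 ≈ 0.999972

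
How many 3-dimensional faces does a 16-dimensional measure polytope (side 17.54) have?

f_3(16-cube) = (16 choose 3) · 2^13 = 4587520.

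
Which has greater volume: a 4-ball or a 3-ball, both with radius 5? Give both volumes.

V_4(5) ≈ 3084.25. V_3(5) ≈ 523.599. The 4-ball is larger.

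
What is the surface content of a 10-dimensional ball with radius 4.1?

S_10(4.1) = 2·π^(10/2)·(4.1)^9 / Γ(10/2) ≈ 8.34878e+06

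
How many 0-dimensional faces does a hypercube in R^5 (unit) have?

f_0(5-cube) = (5 choose 0) · 2^5 = 32.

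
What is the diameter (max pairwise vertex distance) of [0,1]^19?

The space diagonal of an n-cube of side s is s√n. Here 1·√19 ≈ 4.3589.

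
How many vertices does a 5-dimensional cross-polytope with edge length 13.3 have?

Number of vertices = 2n = 10.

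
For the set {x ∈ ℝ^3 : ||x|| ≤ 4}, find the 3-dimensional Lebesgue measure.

The n-ball volume is π^(n/2)·r^n/Γ(n/2+1). With n=3, r=4: V = 256·π/3 ≈ 268.083.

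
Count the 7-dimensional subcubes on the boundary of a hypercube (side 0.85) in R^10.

f_7(10-cube) = (10 choose 7) · 2^3 = 960.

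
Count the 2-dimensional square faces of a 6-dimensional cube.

f_2(6-cube) = (6 choose 2) · 2^4 = 240.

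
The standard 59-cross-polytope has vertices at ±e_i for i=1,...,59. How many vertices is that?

Number of vertices = 2n = 118.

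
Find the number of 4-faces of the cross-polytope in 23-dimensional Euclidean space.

Each 4-face is the convex hull of 5 vertices, one chosen as ±e_i from each of 5 distinct axes: 2^5·C(23,5) = 1076768.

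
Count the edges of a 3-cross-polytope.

Number of 1-faces = 2^(1+1) · C(3,1+1) = 4 · 3 = 12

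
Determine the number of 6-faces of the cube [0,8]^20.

An n-cube has C(n,k)·2^(n-k) k-faces. Here C(20,6)·2^14 = 38760·16384 = 635043840.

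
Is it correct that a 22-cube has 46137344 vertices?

False. The 22-cube has 2^22 = 4194304 vertices.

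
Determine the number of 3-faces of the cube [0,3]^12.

Choose 3 of 12 axes to span the face (C(12,3) = 220 ways), then fix each of the remaining 9 coordinates at one of its two extreme values (2^9 = 512 ways): 220·512 = 112640.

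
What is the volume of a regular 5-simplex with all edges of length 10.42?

V_5 = √(6) · 10.42^5 / (5! · 2^(5/2)) ≈ 443.259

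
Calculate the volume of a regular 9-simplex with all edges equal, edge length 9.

V_9 = √(10) · 9^9 / (9! · 2^(9/2)) ≈ 149.205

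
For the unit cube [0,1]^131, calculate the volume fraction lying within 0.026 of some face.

1 - (1 - 2·0.026)^131 = 1 - 0.948^131 ≈ 0.999084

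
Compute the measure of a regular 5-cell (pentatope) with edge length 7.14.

V_4 = √(5) · 7.14^4 / (4! · 2^(4/2)) ≈ 60.535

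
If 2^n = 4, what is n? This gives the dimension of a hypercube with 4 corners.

n = log_2(4) = 2.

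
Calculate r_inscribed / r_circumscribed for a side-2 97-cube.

Ratio = (s/2)/(s√97/2) = 97^(-1/2) ≈ 0.101535.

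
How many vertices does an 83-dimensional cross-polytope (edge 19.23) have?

The vertices are ±e_1, ..., ±e_83, so there are 2·83 = 166.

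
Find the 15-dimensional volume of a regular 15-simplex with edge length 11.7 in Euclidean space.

V = (11.7^15 / 15!) · √((15+1) / 2^15) ≈ 178.083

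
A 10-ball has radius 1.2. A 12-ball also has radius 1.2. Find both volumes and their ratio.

V_10(1.2) ≈ 15.7899. V_12(1.2) ≈ 11.9053. Ratio V_10/V_12 ≈ 1.326.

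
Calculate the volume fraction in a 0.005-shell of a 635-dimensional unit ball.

1 - (1-0.005)^635 ≈ 0.958537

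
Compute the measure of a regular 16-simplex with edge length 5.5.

For a regular n-simplex with edge a, V = (a^n / n!)·√((n+1)/2^n). With a=5.5, n=16: V ≈ 0.000539719.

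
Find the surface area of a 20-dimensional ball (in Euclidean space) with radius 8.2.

|∂B_20(8.2)| ≈ 1.18913e+17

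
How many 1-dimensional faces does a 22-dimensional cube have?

An n-cube has C(n,k)·2^(n-k) k-faces. Here C(22,1)·2^21 = 22·2097152 = 46137344.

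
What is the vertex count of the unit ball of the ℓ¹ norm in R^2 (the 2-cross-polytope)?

The vertices are ±e_1, ..., ±e_2, so there are 2·2 = 4.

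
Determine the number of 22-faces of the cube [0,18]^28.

f_22(28-cube) = (28 choose 22) · 2^6 = 24111360.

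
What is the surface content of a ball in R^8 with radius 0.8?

S_8(0.8) = 2·π^(8/2)·(0.8)^7 / Γ(8/2) ≈ 6.80939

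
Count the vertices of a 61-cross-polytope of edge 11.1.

Number of vertices = 2n = 122.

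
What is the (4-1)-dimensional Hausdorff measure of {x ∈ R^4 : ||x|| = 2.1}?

S = n·V_n(r)/r = 4·V_4(2.1)/2.1 (volume-to-surface relation), giving 182.805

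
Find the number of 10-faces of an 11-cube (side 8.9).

Number of 10-faces = C(11,10) · 2^(11-10) = 11 · 2 = 22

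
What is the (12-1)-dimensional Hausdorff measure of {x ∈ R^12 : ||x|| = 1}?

|∂B_12(1)| = π^6/60 ≈ 16.0232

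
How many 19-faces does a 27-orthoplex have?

An n-cross-polytope has 2^(k+1)·C(n,k+1) k-faces. Here 2^20·C(27,20) = 1048576·888030 = 931166945280.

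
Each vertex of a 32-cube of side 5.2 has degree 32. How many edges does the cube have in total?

The 32-cube has n·2^(n-1) = 32·2^31 = 32·2147483648 = 68719476736 edges.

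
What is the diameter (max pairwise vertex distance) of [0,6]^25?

d = √(6² + 6² + ... + 6²) [25 terms] = √(25·6²) = 6√25 = 30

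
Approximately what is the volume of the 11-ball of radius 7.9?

V_11(7.9) = π^(11/2) · (7.9)^11 / Γ(11/2 + 1) ≈ 1.4093e+10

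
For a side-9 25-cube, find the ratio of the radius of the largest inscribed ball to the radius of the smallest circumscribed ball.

r_in = 9/2 (half the side); r_out = 9√25/2 (half the diagonal). Ratio = 1/√25 ≈ 0.2.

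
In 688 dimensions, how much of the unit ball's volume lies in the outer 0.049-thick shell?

1 - (1-0.049)^688 ≈ 1 - 9.732e-16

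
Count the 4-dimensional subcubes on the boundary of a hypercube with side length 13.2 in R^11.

Choose 4 of 11 axes to span the face (C(11,4) = 330 ways), then fix each of the remaining 7 coordinates at one of its two extreme values (2^7 = 128 ways): 330·128 = 42240.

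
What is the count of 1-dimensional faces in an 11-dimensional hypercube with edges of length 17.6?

Number of 1-faces = C(11,1) · 2^(11-1) = 11 · 1024 = 11264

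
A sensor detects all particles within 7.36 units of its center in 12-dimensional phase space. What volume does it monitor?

Volume = π^{12/2}·(7.36)^12/Γ(7) ≈ 3.37365e+10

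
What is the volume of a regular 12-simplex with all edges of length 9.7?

For a regular n-simplex with edge a, V = (a^n / n!)·√((n+1)/2^n). With a=9.7, n=12: V ≈ 81.6048.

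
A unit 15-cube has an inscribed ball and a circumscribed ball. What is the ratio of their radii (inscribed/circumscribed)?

Ratio = (s/2)/(s√15/2) = 15^(-1/2) ≈ 0.258199.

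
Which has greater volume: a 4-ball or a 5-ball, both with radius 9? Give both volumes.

V_4(9) ≈ 32377.2. V_5(9) ≈ 310821. The 5-ball is larger.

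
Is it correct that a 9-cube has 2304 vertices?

False. The 9-cube has 2^9 = 512 vertices.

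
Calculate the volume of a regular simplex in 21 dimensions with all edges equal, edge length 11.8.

V = (11.8^21 / 21!) · √((21+1) / 2^21) ≈ 2.04915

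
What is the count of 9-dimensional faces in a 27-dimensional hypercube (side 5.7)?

An n-cube has C(n,k)·2^(n-k) k-faces. Here C(27,9)·2^18 = 4686825·262144 = 1228623052800.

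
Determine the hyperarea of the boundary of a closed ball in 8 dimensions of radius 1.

The surface area of an n-ball is 2π^(n/2) r^(n-1) / Γ(n/2). For n=8, r=1: π^4/3 ≈ 32.4697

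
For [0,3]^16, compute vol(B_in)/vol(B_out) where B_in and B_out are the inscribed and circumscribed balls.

Volume scales as r^n, and r_in/r_out = 1/√16, giving (1/√16)^16 ≈ 2.32831e-10.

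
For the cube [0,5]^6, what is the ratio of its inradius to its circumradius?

Ratio = (s/2)/(s√6/2) = 6^(-1/2) ≈ 0.408248.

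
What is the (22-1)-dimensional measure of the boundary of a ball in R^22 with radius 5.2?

S = n·V_n(r)/r = 22·V_22(5.2)/5.2 (volume-to-surface relation), giving 1.76192e+14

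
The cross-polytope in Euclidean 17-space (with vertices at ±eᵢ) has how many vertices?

Number of vertices = 2n = 34.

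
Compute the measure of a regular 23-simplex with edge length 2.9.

V_23 = √(24) · 2.9^23 / (23! · 2^(23/2)) ≈ 2.82436e-15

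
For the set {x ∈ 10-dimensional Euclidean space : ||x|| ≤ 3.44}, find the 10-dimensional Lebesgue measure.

Volume = π^{10/2}·(3.44)^10/Γ(6) ≈ 591769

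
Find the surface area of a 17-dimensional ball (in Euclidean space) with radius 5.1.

S_17(5.1) = 2·π^(17/2)·(5.1)^16 / Γ(17/2) ≈ 5.02033e+11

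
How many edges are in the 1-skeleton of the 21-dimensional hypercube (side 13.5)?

An n-cube has n·2^(n-1) edges. With n = 21: 21·1048576 = 22020096.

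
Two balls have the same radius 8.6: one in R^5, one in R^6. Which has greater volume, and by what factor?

V_5(8.6) ≈ 247623, V_6(8.6) ≈ 2.09069e+06. The 6-ball is larger by a factor of 8.443.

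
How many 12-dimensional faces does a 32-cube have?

Choose 12 of 32 axes to span the face (C(32,12) = 225792840 ways), then fix each of the remaining 20 coordinates at one of its two extreme values (2^20 = 1048576 ways): 225792840·1048576 = 236760952995840.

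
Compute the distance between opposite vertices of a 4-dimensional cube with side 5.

||(5,5,...,5)|| = √(4)·5 = 10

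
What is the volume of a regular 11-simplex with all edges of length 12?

V_11 = √(12) · 12^11 / (11! · 2^(11/2)) ≈ 1424.83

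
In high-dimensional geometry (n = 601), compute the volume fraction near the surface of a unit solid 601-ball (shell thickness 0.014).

1 - (1-0.014)^601 ≈ 0.999791 ≈ 99.9791%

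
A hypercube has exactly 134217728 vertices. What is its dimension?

2^n = 134217728 ⇒ n = log_2(134217728) = 27.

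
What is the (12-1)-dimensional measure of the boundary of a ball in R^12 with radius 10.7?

S_12(10.7) = 2·π^(12/2)·(10.7)^11 / Γ(12/2) ≈ 3.37264e+12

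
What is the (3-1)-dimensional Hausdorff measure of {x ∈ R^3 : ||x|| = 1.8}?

|∂B_3(1.8)| = 4πr² = 4π·(1.8)² ≈ 40.715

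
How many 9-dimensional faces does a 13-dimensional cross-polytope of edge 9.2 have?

f_9(13-orthoplex) = 2^10 · (13 choose 10) = 292864.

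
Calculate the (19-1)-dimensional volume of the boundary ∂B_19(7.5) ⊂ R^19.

|∂B_19(7.5)| = 729823150634765625·π^9/4356352 ≈ 4.99394e+15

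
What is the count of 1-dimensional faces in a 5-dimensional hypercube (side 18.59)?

Choose 1 of 5 axes to span the face (C(5,1) = 5 ways), then fix each of the remaining 4 coordinates at one of its two extreme values (2^4 = 16 ways): 5·16 = 80.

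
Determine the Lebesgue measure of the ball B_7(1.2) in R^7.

The n-ball volume is π^(n/2)·r^n/Γ(n/2+1). With n=7, r=1.2: V ≈ 16.9297.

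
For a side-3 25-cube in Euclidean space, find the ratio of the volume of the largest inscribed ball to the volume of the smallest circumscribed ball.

V_in / V_out = (r_in/r_out)^25 = (1/√25)^25 = 25^(-25/2) ≈ 3.35544e-18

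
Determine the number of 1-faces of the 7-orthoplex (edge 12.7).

An n-cross-polytope has 2^(k+1)·C(n,k+1) k-faces. Here 2^2·C(7,2) = 4·21 = 84.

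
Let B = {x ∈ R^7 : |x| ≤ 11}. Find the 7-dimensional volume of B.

The n-ball volume is π^(n/2)·r^n/Γ(n/2+1). With n=7, r=11: V = 311794736·π^3/105 ≈ 9.20723e+07.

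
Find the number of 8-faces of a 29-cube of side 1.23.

Choose 8 of 29 axes to span the face (C(29,8) = 4292145 ways), then fix each of the remaining 21 coordinates at one of its two extreme values (2^21 = 2097152 ways): 4292145·2097152 = 9001280471040.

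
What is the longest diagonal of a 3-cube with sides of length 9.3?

Diagonal = √3 · 9.3 ≈ 16.1081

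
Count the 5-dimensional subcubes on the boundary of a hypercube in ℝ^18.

Choose 5 of 18 axes to span the face (C(18,5) = 8568 ways), then fix each of the remaining 13 coordinates at one of its two extreme values (2^13 = 8192 ways): 8568·8192 = 70189056.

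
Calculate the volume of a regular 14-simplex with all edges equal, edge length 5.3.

For a regular n-simplex with edge a, V = (a^n / n!)·√((n+1)/2^n). With a=5.3, n=14: V ≈ 0.00478949.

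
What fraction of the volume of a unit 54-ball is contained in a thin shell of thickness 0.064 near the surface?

Shell fraction = 1 - (1-0.064)^54 ≈ 0.971888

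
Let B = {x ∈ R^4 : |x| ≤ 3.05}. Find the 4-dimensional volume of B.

Volume = π^{4/2}·(3.05)^4/Γ(3) ≈ 427.041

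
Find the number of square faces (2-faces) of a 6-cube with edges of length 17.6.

f_2(6-cube) = (6 choose 2) · 2^4 = 240.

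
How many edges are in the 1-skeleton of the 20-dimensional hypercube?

An n-cube has n·2^(n-1) edges. With n = 20: 20·524288 = 10485760.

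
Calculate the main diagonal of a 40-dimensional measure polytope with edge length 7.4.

Diagonal = √40 · 7.4 ≈ 46.8017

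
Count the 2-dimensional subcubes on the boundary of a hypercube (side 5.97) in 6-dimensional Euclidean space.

Choose 2 of 6 axes to span the face (C(6,2) = 15 ways), then fix each of the remaining 4 coordinates at one of its two extreme values (2^4 = 16 ways): 15·16 = 240.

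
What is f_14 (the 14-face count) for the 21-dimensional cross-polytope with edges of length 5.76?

An n-cross-polytope has 2^(k+1)·C(n,k+1) k-faces. Here 2^15·C(21,15) = 32768·54264 = 1778122752.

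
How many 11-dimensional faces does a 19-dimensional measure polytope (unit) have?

f_11(19-cube) = (19 choose 11) · 2^8 = 19348992.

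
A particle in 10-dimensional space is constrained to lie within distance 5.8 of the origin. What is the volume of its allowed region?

The n-ball volume is π^(n/2)·r^n/Γ(n/2+1). With n=10, r=5.8: V ≈ 1.09862e+08.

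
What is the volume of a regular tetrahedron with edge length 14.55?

Volume = (√2/12) · 14.55³ = 363.013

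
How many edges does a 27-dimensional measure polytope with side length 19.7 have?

Number of 1-faces = C(27,1)·2^(27-1) = 27·67108864 = 1811939328.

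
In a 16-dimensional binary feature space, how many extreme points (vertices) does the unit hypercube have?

Number of vertices = 2^16 = 65536.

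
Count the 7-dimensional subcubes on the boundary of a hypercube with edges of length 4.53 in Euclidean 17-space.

An n-cube has C(n,k)·2^(n-k) k-faces. Here C(17,7)·2^10 = 19448·1024 = 19914752.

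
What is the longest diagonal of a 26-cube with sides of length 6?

d = √(6² + 6² + ... + 6²) [26 terms] = √(26·6²) = 6√26 ≈ 30.5941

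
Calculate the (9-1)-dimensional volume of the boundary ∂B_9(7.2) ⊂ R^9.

S = n·V_n(r)/r = 9·V_9(7.2)/7.2 (volume-to-surface relation), giving 2.14398e+08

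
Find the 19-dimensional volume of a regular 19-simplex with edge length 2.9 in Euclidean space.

V = (2.9^19 / 19!) · √((19+1) / 2^19) ≈ 3.09883e-11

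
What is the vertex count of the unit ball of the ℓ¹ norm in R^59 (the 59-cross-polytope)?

The vertices are ±e_1, ..., ±e_59, so there are 2·59 = 118.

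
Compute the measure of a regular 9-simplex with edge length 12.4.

V_9 = √(10) · 12.4^9 / (9! · 2^(9/2)) ≈ 2669.3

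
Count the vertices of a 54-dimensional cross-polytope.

The 54-dimensional cross-polytope has 2n = 2·54 = 108 vertices.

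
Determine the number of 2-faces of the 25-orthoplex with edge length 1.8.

f_2(25-orthoplex) = 2^3 · (25 choose 3) = 18400.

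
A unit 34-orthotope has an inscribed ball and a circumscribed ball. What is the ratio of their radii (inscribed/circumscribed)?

r_in = 1/2 (half the side); r_out = 1√34/2 (half the diagonal). Ratio = 1/√34 ≈ 0.171499.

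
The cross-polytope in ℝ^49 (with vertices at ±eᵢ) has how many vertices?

Number of vertices = 2n = 98.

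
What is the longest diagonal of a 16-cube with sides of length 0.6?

d = √(0.6² + 0.6² + ... + 0.6²) [16 terms] = √(16·0.6²) = 0.6√16 = 2.4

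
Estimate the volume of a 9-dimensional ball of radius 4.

V = 8388608·π^4/945 ≈ 864684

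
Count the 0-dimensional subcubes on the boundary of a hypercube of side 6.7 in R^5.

f_0(5-cube) = (5 choose 0) · 2^5 = 32.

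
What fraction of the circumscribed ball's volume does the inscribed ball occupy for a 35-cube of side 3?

V_in / V_out = (r_in/r_out)^35 = (1/√35)^35 = 35^(-35/2) ≈ 9.52378e-28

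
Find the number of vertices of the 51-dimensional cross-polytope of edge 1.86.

The 51-dimensional cross-polytope has 2n = 2·51 = 102 vertices.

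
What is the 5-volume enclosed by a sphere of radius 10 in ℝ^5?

V = 160000·π^2/3 ≈ 526379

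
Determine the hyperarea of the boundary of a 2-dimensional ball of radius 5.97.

The surface area of an n-ball is 2π^(n/2) r^(n-1) / Γ(n/2). For n=2, r=5.97: 2πr = 2π·5.97 ≈ 37.5106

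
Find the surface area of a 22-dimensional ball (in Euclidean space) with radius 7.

The surface area of an n-ball is 2π^(n/2) r^(n-1) / Γ(n/2). For n=22, r=7: 79792266297612001·π^11/259200 ≈ 9.05679e+16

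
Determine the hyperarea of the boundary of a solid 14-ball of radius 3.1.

|∂B_14(3.1)| ≈ 2.04856e+07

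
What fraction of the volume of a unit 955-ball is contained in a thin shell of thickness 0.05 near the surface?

V(inner)/V(outer) = ((1-0.05)/1)^955 ≈ 5.322e-22, so the shell fraction is 1 - 5.322e-22.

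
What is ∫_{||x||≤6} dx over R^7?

V = 1492992·π^3/35 ≈ 1.32263e+06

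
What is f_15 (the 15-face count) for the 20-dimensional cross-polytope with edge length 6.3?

f_15(20-orthoplex) = 2^16 · (20 choose 16) = 317521920.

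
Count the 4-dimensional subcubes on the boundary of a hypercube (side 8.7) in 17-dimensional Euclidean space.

f_4(17-cube) = (17 choose 4) · 2^13 = 19496960.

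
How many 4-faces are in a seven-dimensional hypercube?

An n-cube has C(n,k)·2^(n-k) k-faces. Here C(7,4)·2^3 = 35·8 = 280.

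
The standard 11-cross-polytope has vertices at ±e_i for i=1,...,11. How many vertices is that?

The 11-dimensional cross-polytope has 2n = 2·11 = 22 vertices.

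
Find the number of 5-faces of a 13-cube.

Choose 5 of 13 axes to span the face (C(13,5) = 1287 ways), then fix each of the remaining 8 coordinates at one of its two extreme values (2^8 = 256 ways): 1287·256 = 329472.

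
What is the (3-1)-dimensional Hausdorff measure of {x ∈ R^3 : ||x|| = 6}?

The surface area of an n-ball is 2π^(n/2) r^(n-1) / Γ(n/2). For n=3, r=6: 4πr² = 4π·(6)² ≈ 452.389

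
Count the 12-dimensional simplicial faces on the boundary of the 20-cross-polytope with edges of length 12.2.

An n-cross-polytope has 2^(k+1)·C(n,k+1) k-faces. Here 2^13·C(20,13) = 8192·77520 = 635043840.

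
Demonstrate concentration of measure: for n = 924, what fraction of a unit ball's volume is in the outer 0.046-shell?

1 - (1-0.046)^924 ≈ 1 - 1.267e-19 ≈ 100.000000%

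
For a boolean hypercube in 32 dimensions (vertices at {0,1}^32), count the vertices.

The 32-cube has 2^32 = 4294967296 vertices.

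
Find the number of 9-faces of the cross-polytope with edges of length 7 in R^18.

An n-cross-polytope has 2^(k+1)·C(n,k+1) k-faces. Here 2^10·C(18,10) = 1024·43758 = 44808192.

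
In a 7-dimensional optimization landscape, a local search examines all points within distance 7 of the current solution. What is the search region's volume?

V_7(7) = π^(7/2) · (7)^7 / Γ(7/2 + 1) = 1882384·π^3/15 ≈ 3.89105e+06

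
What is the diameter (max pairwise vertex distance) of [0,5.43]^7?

Diagonal = √7 · 5.43 ≈ 14.3664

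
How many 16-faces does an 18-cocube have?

An n-cross-polytope has 2^(k+1)·C(n,k+1) k-faces. Here 2^17·C(18,17) = 131072·18 = 2359296.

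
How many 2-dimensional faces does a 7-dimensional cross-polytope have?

An n-cross-polytope has 2^(k+1)·C(n,k+1) k-faces. Here 2^3·C(7,3) = 8·35 = 280.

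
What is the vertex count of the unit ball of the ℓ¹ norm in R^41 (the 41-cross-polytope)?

The 41-dimensional cross-polytope has 2n = 2·41 = 82 vertices.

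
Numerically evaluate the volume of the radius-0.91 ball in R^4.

V_4(0.91) = π^(4/2) · (0.91)^4 / Γ(4/2 + 1) ≈ 3.38404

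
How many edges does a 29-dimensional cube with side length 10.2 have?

Each of the 2^29 = 536870912 vertices has degree 29; total edges = 29·2^29/2 = 7784628224.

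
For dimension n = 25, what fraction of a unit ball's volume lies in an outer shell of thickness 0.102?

1 - (1-0.102)^25 ≈ 0.932094 ≈ 93.21%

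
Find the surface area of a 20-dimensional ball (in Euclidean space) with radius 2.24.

S = n·V_n(r)/r = 20·V_20(2.24)/2.24 (volume-to-surface relation), giving 2.33066e+06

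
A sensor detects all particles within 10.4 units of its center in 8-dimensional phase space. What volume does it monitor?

Volume = π^{8/2}·(10.4)^8/Γ(5) ≈ 5.55463e+08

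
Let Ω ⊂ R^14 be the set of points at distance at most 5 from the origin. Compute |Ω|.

V = 1220703125·π^7/1008 ≈ 3.65762e+09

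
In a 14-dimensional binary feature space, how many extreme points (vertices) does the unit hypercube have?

The 14-cube has 2^14 = 16384 vertices.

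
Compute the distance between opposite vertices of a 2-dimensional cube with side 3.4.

The space diagonal of an n-cube of side s is s√n. Here 3.4·√2 ≈ 4.80833.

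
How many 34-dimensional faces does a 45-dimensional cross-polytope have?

Number of 34-faces = 2^(34+1) · C(45,34+1) = 34359738368 · 3190187286 = 109614000491879989248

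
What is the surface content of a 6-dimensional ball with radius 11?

The surface area of an n-ball is 2π^(n/2) r^(n-1) / Γ(n/2). For n=6, r=11: 161051·π^3 ≈ 4.99359e+06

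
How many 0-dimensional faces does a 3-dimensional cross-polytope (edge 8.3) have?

An n-cross-polytope has 2^(k+1)·C(n,k+1) k-faces. Here 2^1·C(3,1) = 2·3 = 6.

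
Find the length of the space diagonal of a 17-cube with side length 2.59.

Diagonal = √17 · 2.59 ≈ 10.6788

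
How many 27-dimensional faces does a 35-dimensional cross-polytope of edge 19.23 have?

Each 27-face is the convex hull of 28 vertices, one chosen as ±e_i from each of 28 distinct axes: 2^28·C(35,28) = 1805099592581120.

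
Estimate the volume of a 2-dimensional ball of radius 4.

Volume = π^{2/2}·(4)^2/Γ(2) = 16·π ≈ 50.2655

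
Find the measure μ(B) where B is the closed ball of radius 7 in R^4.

The n-ball volume is π^(n/2)·r^n/Γ(n/2+1). With n=4, r=7: V = 2401·π^2/2 ≈ 11848.5.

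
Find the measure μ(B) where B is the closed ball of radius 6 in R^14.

V_14(6) = π^(14/2) · (6)^14 / Γ(14/2 + 1) = 544195584·π^7/35 ≈ 4.69609e+10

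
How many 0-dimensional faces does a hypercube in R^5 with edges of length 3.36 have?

f_0(5-cube) = (5 choose 0) · 2^5 = 32.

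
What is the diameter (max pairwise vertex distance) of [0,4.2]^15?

The space diagonal of an n-cube of side s is s√n. Here 4.2·√15 ≈ 16.2665.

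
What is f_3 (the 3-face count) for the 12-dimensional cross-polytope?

f_3(12-orthoplex) = 2^4 · (12 choose 4) = 7920.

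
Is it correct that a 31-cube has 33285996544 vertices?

False. The 31-cube has 2^31 = 2147483648 vertices.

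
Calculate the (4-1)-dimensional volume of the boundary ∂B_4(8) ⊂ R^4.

The surface area of an n-ball is 2π^(n/2) r^(n-1) / Γ(n/2). For n=4, r=8: 1024·π^2 ≈ 10106.5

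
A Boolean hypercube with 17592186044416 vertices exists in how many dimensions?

Since 2^n = 17592186044416, we have n = 44.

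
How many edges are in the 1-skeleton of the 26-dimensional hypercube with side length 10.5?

The 26-cube has n·2^(n-1) = 26·2^25 = 26·33554432 = 872415232 edges.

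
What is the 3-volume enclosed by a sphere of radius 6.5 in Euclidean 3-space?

V_3(6.5) = π^(3/2) · (6.5)^3 / Γ(3/2 + 1) = 2197·π/6 ≈ 1150.35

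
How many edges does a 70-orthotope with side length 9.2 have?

An n-cube has n·2^(n-1) edges. With n = 70: 70·590295810358705651712 = 41320706725109395619840.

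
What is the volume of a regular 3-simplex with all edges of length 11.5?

Volume = (√2/12) · 11.5³ = 179.237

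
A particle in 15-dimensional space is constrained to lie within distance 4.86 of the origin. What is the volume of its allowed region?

V_15(4.86) = π^(15/2) · (4.86)^15 / Γ(15/2 + 1) ≈ 7.60281e+09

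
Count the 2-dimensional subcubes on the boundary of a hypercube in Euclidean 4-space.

Choose 2 of 4 axes to span the face (C(4,2) = 6 ways), then fix each of the remaining 2 coordinates at one of its two extreme values (2^2 = 4 ways): 6·4 = 24.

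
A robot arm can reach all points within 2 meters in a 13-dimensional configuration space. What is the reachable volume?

V = 1048576·π^6/135135 ≈ 7459.87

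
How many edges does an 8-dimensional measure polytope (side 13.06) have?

An n-cube has n·2^(n-1) edges. With n = 8: 8·128 = 1024.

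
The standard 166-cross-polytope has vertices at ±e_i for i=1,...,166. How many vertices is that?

An n-cross-polytope has 2n vertices; here n = 166, giving 332.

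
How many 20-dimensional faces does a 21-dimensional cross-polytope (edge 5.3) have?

Each 20-face is the convex hull of 21 vertices, one chosen as ±e_i from each of 21 distinct axes: 2^21·C(21,21) = 2097152.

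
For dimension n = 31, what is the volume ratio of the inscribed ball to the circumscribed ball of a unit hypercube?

The radii are 1/2 and 1√31/2, so the volume ratio is (1/√31)^31 = 31^{-31/2} ≈ 7.65409e-24.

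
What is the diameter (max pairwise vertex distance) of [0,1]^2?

||(1,1,...,1)|| = √(2)·1 ≈ 1.41421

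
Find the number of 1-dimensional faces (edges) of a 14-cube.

An n-cube has n·2^(n-1) edges. With n = 14: 14·8192 = 114688.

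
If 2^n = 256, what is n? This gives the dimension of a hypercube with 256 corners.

2^n = 256 ⇒ n = log_2(256) = 8.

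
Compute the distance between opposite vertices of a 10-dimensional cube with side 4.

||(4,4,...,4)|| = √(10)·4 ≈ 12.6491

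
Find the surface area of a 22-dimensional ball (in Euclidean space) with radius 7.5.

S = n·V_n(r)/r = 22·V_22(7.5)/7.5 (volume-to-surface relation), giving 2463153133392333984375·π^11/1879048192 ≈ 3.85658e+17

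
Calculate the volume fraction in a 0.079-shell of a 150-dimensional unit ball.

V(inner)/V(outer) = ((1-0.079)/1)^150 ≈ 4.355e-06, so the shell fraction is 0.9999956454.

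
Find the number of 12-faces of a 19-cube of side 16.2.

f_12(19-cube) = (19 choose 12) · 2^7 = 6449664.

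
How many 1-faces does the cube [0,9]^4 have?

The 4-cube has n·2^(n-1) = 4·2^3 = 4·8 = 32 edges.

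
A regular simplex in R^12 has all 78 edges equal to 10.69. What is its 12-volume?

For a regular n-simplex with edge a, V = (a^n / n!)·√((n+1)/2^n). With a=10.69, n=12: V ≈ 261.931.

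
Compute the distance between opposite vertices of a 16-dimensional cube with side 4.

||(4,4,...,4)|| = √(16)·4 = 16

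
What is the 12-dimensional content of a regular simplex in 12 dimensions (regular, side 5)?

V_12 = √(13) · 5^12 / (12! · 2^(12/2)) ≈ 0.0287141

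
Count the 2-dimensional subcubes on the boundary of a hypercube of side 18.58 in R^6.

An n-cube has C(n,k)·2^(n-k) k-faces. Here C(6,2)·2^4 = 15·16 = 240.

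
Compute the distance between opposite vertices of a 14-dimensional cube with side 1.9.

||(1.9,1.9,...,1.9)|| = √(14)·1.9 ≈ 7.10915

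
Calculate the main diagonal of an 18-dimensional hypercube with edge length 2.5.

d = √(2.5² + 2.5² + ... + 2.5²) [18 terms] = √(18·2.5²) = 2.5√18 ≈ 10.6066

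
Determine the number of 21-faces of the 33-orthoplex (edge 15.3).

f_21(33-orthoplex) = 2^22 · (33 choose 22) = 811751838842880.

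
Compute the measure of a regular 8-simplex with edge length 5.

V = (5^8 / 8!) · √((8+1) / 2^8) ≈ 1.81652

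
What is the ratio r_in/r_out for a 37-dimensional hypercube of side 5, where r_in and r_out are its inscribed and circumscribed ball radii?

For an n-cube of any side s, the inradius is s/2 and the circumradius is s√n/2, so the ratio is 1/√37 ≈ 0.164399.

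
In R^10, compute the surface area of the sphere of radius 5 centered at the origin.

S = n·V_n(r)/r = 10·V_10(5)/5 (volume-to-surface relation), giving 1953125·π^5/12 ≈ 4.98079e+07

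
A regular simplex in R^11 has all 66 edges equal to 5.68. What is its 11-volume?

Volume = 5.68^11 · √(12/2^11) / 11! ≈ 0.380716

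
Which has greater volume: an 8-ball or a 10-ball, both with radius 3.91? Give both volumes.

V_8(3.91) ≈ 221719. V_10(3.91) ≈ 2.12978e+06. The 10-ball is larger.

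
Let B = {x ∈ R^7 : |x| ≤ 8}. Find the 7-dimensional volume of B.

V = 33554432·π^3/105 ≈ 9.90855e+06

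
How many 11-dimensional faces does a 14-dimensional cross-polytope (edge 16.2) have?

f_11(14-orthoplex) = 2^12 · (14 choose 12) = 372736.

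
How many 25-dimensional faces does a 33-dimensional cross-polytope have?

An n-cross-polytope has 2^(k+1)·C(n,k+1) k-faces. Here 2^26·C(33,26) = 67108864·4272048 = 286692288233472.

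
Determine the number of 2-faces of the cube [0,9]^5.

Number of 2-faces = C(5,2) · 2^(5-2) = 10 · 8 = 80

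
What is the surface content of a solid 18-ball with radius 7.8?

S = n·V_n(r)/r = 18·V_18(7.8)/7.8 (volume-to-surface relation), giving 2.16504e+15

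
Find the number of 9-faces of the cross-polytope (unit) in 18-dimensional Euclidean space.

Number of 9-faces = 2^(9+1) · C(18,9+1) = 1024 · 43758 = 44808192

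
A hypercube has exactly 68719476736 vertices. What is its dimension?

The n-cube has 2^n vertices, and 68719476736 = 2^36, so n = 36.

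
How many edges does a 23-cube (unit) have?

Number of 1-faces = C(23,1)·2^(23-1) = 23·4194304 = 96468992.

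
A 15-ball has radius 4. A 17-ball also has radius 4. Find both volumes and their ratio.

V_15(4) ≈ 4.09572e+08. V_17(4) ≈ 2.42204e+09. Ratio V_15/V_17 ≈ 0.1691.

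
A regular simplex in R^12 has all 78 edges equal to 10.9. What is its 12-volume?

V = (10.9^12 / 12!) · √((12+1) / 2^12) ≈ 330.805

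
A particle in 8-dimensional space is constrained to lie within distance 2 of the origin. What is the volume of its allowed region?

V = 32·π^4/3 ≈ 1039.03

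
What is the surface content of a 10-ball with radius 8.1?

|∂B_10(8.1)| ≈ 3.82766e+09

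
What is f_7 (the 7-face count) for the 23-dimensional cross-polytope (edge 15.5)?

Number of 7-faces = 2^(7+1) · C(23,7+1) = 256 · 490314 = 125520384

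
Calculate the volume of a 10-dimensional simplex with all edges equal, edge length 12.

For a regular n-simplex with edge a, V = (a^n / n!)·√((n+1)/2^n). With a=12, n=10: V ≈ 1768.46.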